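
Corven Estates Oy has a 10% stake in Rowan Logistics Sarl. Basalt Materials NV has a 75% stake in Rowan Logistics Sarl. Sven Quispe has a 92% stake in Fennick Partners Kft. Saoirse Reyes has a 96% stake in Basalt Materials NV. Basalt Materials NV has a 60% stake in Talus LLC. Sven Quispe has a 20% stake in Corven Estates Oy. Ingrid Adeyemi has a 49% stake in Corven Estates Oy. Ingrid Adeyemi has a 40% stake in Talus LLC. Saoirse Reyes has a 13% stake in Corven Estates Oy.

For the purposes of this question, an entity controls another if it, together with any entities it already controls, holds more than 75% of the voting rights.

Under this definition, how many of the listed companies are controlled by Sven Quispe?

1

Sven holds 92% of Fennick, so Sven controls Fennick.
No other company's threshold is met.
Sven controls 1 company.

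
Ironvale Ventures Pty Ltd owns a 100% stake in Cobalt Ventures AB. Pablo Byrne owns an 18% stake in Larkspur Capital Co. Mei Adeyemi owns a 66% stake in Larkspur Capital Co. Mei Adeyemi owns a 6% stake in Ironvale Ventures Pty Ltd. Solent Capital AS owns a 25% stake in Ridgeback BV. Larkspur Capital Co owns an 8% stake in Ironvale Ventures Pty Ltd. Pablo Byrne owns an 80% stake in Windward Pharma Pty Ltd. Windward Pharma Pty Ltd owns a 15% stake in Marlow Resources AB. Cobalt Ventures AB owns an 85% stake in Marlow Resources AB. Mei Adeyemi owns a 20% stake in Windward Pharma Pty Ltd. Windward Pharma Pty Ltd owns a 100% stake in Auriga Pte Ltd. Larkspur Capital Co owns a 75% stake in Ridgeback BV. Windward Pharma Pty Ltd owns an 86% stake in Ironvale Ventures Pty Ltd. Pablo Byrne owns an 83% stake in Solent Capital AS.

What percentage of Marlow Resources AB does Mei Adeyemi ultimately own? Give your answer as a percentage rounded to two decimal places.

Mei reaches Marlow along 4 paths.
Via Windward → Ironvale → Cobalt: 20% × 86% × 100% × 85% = 14.62%.
Via Larkspur → Ironvale → Cobalt: 66% × 8% × 100% × 85% = 4.488%.
Via Ironvale → Cobalt: 6% × 100% × 85% = 5.1%.
Via Windward: 20% × 15% = 3%.
Total: 14.62% + 4.488% + 5.1% + 3% = 27.208%.
Rounded: 27.21%.

27.21%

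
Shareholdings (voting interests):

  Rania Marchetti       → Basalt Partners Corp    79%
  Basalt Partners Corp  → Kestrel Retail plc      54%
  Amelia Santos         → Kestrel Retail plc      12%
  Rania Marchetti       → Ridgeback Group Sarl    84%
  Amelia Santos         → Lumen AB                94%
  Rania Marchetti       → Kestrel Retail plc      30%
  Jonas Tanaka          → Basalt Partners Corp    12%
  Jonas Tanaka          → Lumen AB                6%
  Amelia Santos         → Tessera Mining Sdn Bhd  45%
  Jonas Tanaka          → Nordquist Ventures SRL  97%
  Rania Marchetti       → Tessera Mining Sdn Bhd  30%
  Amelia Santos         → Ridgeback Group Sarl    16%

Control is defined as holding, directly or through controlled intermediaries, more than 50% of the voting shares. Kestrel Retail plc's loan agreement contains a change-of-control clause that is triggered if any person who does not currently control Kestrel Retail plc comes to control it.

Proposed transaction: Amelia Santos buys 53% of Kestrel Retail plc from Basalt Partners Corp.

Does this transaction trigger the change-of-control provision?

Yes

The purchase adds only to Amelia's holdings (Basalt's stake shrinks), so Amelia is the only person who could newly come to control Kestrel.
Amelia holds 94% of Lumen, so Amelia controls Lumen.
In Kestrel, Amelia's side holds only 12%, not > 50%.
So before the transaction, Amelia does not control Kestrel.
After the purchase, Amelia's direct stake in Kestrel rises to 12% + 53% = 65%, and Basalt's stake falls to 1%.
Amelia holds 65% of Kestrel, so Amelia controls Kestrel.
Amelia did not control Kestrel before and does after, so the clause is triggered.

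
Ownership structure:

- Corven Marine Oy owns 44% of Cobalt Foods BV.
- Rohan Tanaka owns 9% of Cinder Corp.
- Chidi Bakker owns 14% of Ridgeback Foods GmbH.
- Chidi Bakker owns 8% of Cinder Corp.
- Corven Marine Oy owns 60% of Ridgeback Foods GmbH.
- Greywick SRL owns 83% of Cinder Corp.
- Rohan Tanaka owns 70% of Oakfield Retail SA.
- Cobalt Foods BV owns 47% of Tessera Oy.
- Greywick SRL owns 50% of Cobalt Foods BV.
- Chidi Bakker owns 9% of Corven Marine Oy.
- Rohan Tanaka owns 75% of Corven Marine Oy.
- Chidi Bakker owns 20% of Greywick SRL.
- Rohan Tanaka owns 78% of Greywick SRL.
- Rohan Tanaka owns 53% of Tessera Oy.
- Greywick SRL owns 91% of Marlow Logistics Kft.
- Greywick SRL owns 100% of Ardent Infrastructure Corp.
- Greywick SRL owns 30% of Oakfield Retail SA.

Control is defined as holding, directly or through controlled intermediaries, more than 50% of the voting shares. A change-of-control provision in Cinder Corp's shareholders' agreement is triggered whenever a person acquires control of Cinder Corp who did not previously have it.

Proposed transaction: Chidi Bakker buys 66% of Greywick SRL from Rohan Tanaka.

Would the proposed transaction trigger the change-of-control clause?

Yes

The purchase adds only to Chidi's holdings (Rohan's stake shrinks), so Chidi is the only person who could newly come to control Cinder.
Chidi's largest direct stake is 20% in Greywick, which does not meet the threshold, so Chidi controls no company.
In Cinder, Chidi's side holds only 8%, not > 50%.
So before the transaction, Chidi does not control Cinder.
After the purchase, Chidi's direct stake in Greywick rises to 20% + 66% = 86%, and Rohan's stake falls to 12%.
Chidi holds 86% of Greywick, so Chidi controls Greywick.
Greywick and Chidi together hold 83% + 8% = 91% of Cinder, so Chidi controls Cinder.
Chidi did not control Cinder before and does after, so the clause is triggered.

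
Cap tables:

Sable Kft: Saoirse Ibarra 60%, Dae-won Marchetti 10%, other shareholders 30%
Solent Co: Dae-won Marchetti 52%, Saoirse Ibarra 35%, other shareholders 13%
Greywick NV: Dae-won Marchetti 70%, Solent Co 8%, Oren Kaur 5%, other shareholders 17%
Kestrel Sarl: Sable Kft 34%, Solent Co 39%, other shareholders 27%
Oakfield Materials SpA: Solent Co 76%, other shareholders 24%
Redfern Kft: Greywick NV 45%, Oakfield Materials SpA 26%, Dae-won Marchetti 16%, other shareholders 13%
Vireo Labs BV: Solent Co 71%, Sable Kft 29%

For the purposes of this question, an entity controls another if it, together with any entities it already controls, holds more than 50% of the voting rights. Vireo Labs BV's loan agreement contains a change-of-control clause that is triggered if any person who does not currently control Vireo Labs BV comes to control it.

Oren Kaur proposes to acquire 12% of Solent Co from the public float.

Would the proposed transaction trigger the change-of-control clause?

No

The purchase changes only Oren's holdings, so Oren is the only person who could newly come to control Vireo.
Oren's largest direct stake is 5% in Greywick, which does not meet the threshold, so Oren controls no company.
Neither Oren nor any entity Oren controls holds any voting interest in Vireo.
So before the transaction, Oren does not control Vireo.
After the purchase, Oren holds 12% of Solent directly.
Oren's side now holds 12% of Solent, not > 50%, so Oren still does not control Solent.
After the transaction, neither Oren nor any entity Oren controls holds a voting interest in Vireo, so Oren still does not control it.
No new person acquires control, so the clause is not triggered.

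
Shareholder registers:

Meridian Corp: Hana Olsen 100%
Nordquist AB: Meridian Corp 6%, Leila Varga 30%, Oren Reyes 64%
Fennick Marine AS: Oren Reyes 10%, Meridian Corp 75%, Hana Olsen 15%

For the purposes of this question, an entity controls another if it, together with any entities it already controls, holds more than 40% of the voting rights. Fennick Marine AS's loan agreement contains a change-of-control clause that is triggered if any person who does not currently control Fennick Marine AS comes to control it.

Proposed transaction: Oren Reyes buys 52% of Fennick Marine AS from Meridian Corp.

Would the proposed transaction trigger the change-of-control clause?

The purchase adds only to Oren's holdings (Meridian's stake shrinks), so Oren is the only person who could newly come to control Fennick.
Oren holds 64% of Nordquist, so Oren controls Nordquist.
In Fennick, Oren's side holds only 10%, not > 40%.
So before the transaction, Oren does not control Fennick.
After the purchase, Oren's direct stake in Fennick rises to 10% + 52% = 62%, and Meridian's stake falls to 23%.
Oren holds 62% of Fennick, so Oren controls Fennick.
Oren did not control Fennick before and does after, so the clause is triggered.

Yes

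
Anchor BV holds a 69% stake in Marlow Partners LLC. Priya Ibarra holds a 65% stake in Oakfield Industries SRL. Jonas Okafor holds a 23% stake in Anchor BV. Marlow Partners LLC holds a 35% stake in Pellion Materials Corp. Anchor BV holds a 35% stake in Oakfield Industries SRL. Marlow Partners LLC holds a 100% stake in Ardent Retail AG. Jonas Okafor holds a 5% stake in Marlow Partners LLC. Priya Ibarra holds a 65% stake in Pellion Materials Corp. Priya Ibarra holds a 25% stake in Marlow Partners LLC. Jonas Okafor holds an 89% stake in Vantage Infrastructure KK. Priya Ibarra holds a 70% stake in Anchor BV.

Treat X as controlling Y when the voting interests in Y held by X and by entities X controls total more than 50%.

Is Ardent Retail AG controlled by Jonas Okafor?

No

Jonas holds 89% of Vantage, so Jonas controls Vantage.
Neither Jonas nor any entity Jonas controls holds any voting interest in Ardent.
So Jonas does not control Ardent.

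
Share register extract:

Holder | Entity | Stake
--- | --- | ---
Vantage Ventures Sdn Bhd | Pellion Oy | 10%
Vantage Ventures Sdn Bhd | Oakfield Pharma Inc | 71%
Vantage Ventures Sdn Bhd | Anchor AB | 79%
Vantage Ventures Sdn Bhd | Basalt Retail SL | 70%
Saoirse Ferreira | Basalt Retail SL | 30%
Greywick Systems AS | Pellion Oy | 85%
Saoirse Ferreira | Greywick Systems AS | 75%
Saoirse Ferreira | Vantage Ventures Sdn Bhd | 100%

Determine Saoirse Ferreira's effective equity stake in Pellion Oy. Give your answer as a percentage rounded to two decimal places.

Saoirse reaches Pellion along 2 paths.
Via Greywick: 75% × 85% = 63.75%.
Via Vantage: 100% × 10% = 10%.
Total: 63.75% + 10% = 73.75%.

73.75%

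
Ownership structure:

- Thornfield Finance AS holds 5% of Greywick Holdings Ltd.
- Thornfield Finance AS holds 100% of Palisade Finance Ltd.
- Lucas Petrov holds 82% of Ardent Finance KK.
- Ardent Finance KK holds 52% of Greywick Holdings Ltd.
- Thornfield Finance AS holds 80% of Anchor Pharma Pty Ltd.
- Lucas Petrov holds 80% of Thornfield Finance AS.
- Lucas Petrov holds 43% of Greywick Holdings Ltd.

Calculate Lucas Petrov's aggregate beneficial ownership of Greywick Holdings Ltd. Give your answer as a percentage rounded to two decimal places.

89.64%

Lucas reaches Greywick along 3 paths.
Direct stake: 43% = 43%.
Via Thornfield: 80% × 5% = 4%.
Via Ardent: 82% × 52% = 42.64%.
Total: 43% + 4% + 42.64% = 89.64%.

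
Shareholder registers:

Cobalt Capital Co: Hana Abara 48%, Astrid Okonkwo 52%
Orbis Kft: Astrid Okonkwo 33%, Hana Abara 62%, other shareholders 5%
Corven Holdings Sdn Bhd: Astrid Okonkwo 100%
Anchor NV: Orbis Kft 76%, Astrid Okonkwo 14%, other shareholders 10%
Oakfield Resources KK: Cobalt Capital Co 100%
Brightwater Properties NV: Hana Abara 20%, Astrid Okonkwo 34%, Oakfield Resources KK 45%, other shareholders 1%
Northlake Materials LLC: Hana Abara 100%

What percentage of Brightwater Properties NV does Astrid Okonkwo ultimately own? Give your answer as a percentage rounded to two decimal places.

Astrid reaches Brightwater along 2 paths.
Direct stake: 34% = 34%.
Via Cobalt → Oakfield: 52% × 100% × 45% = 23.4%.
Total: 34% + 23.4% = 57.4%.
Rounded: 57.40%.

57.40%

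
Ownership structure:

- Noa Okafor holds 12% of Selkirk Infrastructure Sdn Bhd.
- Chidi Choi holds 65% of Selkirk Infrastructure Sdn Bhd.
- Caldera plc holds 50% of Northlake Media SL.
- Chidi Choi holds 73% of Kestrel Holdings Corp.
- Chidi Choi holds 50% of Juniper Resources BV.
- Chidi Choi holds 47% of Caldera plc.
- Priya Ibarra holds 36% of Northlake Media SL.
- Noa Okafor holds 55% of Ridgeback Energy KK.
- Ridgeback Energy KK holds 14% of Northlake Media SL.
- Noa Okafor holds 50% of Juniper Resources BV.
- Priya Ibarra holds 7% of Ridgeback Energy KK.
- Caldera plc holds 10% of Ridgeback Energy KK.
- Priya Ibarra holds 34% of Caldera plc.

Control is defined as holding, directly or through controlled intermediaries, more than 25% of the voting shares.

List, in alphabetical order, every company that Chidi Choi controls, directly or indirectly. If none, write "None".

Chidi holds 47% of Caldera, so Chidi controls Caldera.
Chidi holds 50% of Juniper, so Chidi controls Juniper.
Chidi holds 73% of Kestrel, so Chidi controls Kestrel.
Caldera holds 50% of Northlake, so Chidi controls Northlake.
Chidi holds 65% of Selkirk, so Chidi controls Selkirk.
No other company's threshold is met.

Caldera plc, Juniper Resources BV, Kestrel Holdings Corp, Northlake Media SL, Selkirk Infrastructure Sdn Bhd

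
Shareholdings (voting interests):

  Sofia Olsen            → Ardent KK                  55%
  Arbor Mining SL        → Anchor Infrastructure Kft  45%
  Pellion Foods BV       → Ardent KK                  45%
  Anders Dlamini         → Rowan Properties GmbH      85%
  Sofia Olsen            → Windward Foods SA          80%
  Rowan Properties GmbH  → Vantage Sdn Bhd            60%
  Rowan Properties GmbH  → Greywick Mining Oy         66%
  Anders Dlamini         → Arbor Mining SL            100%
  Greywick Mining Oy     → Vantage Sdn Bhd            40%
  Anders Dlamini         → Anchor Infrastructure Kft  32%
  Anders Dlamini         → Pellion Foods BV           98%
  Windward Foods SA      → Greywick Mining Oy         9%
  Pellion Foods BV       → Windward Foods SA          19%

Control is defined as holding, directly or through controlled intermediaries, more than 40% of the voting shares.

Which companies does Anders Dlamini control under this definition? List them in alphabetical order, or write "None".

Anders holds 98% of Pellion, so Anders controls Pellion.
Anders holds 100% of Arbor, so Anders controls Arbor.
Anders holds 85% of Rowan, so Anders controls Rowan.
Rowan holds 66% of Greywick, so Anders controls Greywick.
Pellion holds 45% of Ardent, so Anders controls Ardent.
Greywick and Rowan together hold 40% + 60% = 100% of Vantage, so Anders controls Vantage.
Anders and Arbor together hold 32% + 45% = 77% of Anchor, so Anders controls Anchor.
No other company's threshold is met.

Anchor Infrastructure Kft, Arbor Mining SL, Ardent KK, Greywick Mining Oy, Pellion Foods BV, Rowan Properties GmbH, Vantage Sdn Bhd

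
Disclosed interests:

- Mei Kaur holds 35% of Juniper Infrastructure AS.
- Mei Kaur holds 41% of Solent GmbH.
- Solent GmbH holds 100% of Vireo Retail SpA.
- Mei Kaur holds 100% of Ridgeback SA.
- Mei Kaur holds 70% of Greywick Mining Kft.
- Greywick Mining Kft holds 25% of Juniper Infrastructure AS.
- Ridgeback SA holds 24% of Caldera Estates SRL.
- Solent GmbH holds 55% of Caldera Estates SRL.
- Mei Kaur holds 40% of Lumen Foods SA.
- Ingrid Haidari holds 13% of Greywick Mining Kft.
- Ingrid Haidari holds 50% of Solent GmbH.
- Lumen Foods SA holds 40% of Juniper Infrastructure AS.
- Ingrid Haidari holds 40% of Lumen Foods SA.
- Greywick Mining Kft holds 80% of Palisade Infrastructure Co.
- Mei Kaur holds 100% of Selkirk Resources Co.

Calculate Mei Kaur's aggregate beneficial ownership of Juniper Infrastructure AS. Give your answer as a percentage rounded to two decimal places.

68.50%

Mei reaches Juniper along 3 paths.
Direct stake: 35% = 35%.
Via Lumen: 40% × 40% = 16%.
Via Greywick: 70% × 25% = 17.5%.
Total: 35% + 16% + 17.5% = 68.5%.
Rounded: 68.50%.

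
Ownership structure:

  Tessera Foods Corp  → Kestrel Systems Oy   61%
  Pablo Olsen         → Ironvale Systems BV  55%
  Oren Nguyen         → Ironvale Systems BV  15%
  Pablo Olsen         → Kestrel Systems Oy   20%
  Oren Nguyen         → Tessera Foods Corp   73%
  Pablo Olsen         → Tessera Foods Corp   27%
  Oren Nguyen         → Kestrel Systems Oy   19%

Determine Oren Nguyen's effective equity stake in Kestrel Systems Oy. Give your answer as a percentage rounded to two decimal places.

Oren reaches Kestrel along 2 paths.
Via Tessera: 73% × 61% = 44.53%.
Direct stake: 19% = 19%.
Total: 44.53% + 19% = 63.53%.

63.53%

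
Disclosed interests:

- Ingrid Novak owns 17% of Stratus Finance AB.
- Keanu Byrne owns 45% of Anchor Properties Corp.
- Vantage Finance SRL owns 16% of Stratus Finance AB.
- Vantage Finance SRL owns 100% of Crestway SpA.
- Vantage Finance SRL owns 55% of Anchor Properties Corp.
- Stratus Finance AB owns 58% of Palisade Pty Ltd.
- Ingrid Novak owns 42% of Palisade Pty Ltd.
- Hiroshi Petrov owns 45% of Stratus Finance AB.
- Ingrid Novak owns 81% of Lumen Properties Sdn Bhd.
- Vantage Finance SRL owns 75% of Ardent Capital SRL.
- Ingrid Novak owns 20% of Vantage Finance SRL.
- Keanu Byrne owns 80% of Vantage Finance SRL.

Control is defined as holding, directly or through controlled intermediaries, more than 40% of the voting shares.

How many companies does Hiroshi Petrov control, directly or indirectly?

Hiroshi holds 45% of Stratus, so Hiroshi controls Stratus.
Stratus holds 58% of Palisade, so Hiroshi controls Palisade.
No other company's threshold is met.
Hiroshi controls 2 companies.

2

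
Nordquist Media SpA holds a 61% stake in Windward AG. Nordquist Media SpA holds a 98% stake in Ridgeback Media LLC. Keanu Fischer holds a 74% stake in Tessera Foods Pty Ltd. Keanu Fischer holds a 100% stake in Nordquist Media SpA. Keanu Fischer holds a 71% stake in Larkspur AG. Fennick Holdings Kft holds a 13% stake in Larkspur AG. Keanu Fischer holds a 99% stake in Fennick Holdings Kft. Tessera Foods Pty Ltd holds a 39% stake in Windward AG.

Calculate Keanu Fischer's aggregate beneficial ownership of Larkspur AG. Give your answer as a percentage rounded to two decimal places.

83.87%

Keanu reaches Larkspur along 2 paths.
Direct stake: 71% = 71%.
Via Fennick: 99% × 13% = 12.87%.
Total: 71% + 12.87% = 83.87%.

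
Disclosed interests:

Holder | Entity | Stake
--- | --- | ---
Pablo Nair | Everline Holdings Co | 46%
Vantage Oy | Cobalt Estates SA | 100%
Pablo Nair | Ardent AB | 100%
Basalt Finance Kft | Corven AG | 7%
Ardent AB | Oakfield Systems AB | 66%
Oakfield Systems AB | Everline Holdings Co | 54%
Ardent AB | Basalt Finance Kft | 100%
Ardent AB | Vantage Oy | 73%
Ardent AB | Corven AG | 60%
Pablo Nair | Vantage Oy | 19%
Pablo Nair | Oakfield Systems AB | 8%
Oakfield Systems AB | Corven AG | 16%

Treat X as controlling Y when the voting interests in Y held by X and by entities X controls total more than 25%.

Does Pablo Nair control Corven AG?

Yes

Pablo holds 100% of Ardent, so Pablo controls Ardent.
Ardent holds 100% of Basalt, so Pablo controls Basalt.
Pablo and Ardent together hold 8% + 66% = 74% of Oakfield, so Pablo controls Oakfield.
Ardent and Basalt and Oakfield together hold 60% + 7% + 16% = 83% of Corven, so Pablo controls Corven.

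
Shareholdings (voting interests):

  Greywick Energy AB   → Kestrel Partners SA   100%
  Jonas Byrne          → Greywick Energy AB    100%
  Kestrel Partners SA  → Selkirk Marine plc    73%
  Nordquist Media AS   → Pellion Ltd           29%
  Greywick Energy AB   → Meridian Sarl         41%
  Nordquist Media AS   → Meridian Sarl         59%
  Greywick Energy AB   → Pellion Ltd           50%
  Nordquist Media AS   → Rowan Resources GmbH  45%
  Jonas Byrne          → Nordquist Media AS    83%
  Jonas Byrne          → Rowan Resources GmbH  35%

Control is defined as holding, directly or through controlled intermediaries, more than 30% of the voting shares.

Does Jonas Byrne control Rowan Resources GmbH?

Jonas holds 83% of Nordquist, so Jonas controls Nordquist.
Nordquist and Jonas together hold 45% + 35% = 80% of Rowan, so Jonas controls Rowan.

Yes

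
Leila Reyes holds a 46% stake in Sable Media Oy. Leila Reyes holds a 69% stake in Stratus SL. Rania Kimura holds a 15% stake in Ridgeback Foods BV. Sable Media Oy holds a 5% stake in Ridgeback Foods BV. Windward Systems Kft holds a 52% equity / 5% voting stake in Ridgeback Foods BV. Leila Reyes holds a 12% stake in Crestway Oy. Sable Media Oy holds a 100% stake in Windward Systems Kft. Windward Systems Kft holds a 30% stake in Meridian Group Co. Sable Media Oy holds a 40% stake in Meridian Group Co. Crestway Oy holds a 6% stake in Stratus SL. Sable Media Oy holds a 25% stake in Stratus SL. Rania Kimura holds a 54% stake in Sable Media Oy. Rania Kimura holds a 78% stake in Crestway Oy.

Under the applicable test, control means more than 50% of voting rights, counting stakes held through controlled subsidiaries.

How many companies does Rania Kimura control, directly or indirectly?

Rania holds 54% of Sable, so Rania controls Sable.
Rania holds 78% of Crestway, so Rania controls Crestway.
Sable holds 100% of Windward, so Rania controls Windward.
Windward and Sable together hold 30% + 40% = 70% of Meridian, so Rania controls Meridian.
No other company's threshold is met.
Rania controls 4 companies.

4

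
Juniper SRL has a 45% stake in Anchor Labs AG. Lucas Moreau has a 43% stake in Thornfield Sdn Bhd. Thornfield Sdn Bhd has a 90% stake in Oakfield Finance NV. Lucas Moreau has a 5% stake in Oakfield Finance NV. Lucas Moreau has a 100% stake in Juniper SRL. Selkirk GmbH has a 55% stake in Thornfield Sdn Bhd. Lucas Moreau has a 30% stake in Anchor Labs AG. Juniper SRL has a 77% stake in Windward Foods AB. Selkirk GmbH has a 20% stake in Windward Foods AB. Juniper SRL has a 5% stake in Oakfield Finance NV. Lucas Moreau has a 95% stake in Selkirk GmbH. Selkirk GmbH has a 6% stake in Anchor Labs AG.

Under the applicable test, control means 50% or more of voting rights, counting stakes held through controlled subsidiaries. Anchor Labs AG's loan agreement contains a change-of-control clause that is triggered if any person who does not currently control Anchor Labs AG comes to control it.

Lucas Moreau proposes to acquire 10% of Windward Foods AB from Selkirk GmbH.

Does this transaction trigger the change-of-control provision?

No

The purchase adds only to Lucas's holdings (Selkirk's stake shrinks), so Lucas is the only person who could newly come to control Anchor.
Lucas holds 95% of Selkirk, so Lucas controls Selkirk.
Lucas holds 100% of Juniper, so Lucas controls Juniper.
Juniper and Lucas and Selkirk together hold 45% + 30% + 6% = 81% of Anchor, so Lucas controls Anchor.
So Lucas already controls Anchor before the transaction.
After the purchase, Lucas holds 10% of Windward directly, and Selkirk's stake falls to 10%.
Lucas controlled Anchor already, so this is not a new person acquiring control; every other person's position is unchanged or reduced.
No new person acquires control, so the clause is not triggered.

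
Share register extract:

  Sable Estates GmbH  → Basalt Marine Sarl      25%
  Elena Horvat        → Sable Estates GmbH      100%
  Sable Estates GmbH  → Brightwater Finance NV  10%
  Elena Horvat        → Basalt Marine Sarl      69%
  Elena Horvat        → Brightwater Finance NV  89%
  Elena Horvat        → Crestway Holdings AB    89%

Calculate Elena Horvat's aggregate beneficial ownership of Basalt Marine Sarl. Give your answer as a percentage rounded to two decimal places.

94.00%

Elena reaches Basalt along 2 paths.
Direct stake: 69% = 69%.
Via Sable: 100% × 25% = 25%.
Total: 69% + 25% = 94%.
Rounded: 94.00%.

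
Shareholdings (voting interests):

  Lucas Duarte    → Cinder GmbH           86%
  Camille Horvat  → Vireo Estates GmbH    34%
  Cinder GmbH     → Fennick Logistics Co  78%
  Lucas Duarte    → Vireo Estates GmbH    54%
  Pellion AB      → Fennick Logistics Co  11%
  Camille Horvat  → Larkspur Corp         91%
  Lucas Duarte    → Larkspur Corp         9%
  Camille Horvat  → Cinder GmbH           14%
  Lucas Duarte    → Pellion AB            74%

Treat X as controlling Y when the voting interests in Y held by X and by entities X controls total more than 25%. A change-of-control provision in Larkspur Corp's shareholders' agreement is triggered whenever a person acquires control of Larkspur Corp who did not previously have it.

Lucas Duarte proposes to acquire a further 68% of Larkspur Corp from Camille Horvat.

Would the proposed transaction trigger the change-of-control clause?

Yes

The purchase adds only to Lucas's holdings (Camille's stake shrinks), so Lucas is the only person who could newly come to control Larkspur.
Lucas holds 86% of Cinder, so Lucas controls Cinder.
Lucas holds 74% of Pellion, so Lucas controls Pellion.
Lucas holds 54% of Vireo, so Lucas controls Vireo.
Cinder and Pellion together hold 78% + 11% = 89% of Fennick, so Lucas controls Fennick.
In Larkspur, Lucas's side holds only 9%, not > 25%.
So before the transaction, Lucas does not control Larkspur.
After the purchase, Lucas's direct stake in Larkspur rises to 9% + 68% = 77%, and Camille's stake falls to 23%.
Lucas holds 77% of Larkspur, so Lucas controls Larkspur.
Lucas did not control Larkspur before and does after, so the clause is triggered.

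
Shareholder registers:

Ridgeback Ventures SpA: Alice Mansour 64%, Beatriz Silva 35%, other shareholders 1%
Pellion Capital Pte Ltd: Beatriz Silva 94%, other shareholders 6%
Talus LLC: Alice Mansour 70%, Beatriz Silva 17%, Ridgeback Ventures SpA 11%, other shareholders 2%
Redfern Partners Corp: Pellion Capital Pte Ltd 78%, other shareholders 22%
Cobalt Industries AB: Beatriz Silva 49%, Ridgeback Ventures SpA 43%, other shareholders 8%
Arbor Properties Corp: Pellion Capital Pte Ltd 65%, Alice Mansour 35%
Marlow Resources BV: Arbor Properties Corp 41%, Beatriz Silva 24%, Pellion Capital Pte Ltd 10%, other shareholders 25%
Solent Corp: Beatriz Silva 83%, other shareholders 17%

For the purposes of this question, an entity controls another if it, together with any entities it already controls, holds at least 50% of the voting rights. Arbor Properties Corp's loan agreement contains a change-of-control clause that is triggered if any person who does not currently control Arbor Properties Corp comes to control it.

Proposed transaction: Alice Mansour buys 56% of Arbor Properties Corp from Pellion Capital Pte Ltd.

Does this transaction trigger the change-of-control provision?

The purchase adds only to Alice's holdings (Pellion's stake shrinks), so Alice is the only person who could newly come to control Arbor.
Alice holds 64% of Ridgeback, so Alice controls Ridgeback.
Alice and Ridgeback together hold 70% + 11% = 81% of Talus, so Alice controls Talus.
In Arbor, Alice's side holds only 35%, not ≥ 50%.
So before the transaction, Alice does not control Arbor.
After the purchase, Alice's direct stake in Arbor rises to 35% + 56% = 91%, and Pellion's stake falls to 9%.
Alice holds 91% of Arbor, so Alice controls Arbor.
Alice did not control Arbor before and does after, so the clause is triggered.

Yes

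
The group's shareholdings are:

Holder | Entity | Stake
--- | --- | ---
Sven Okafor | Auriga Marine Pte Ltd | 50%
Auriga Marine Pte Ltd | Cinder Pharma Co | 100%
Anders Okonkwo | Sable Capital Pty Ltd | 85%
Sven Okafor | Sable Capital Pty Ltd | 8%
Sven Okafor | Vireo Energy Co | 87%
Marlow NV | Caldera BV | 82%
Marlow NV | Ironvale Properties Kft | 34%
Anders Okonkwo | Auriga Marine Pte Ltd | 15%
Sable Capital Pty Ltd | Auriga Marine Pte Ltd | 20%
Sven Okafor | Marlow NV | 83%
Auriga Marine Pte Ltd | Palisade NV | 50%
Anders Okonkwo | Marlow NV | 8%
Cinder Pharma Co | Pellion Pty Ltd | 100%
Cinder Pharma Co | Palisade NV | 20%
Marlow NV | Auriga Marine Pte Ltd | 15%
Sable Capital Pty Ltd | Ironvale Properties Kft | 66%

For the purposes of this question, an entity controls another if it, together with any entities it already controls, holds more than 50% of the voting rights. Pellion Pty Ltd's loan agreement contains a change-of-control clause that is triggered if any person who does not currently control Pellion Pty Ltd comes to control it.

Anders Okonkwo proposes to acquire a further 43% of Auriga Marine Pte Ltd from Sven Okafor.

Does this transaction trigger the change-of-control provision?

Yes

The purchase adds only to Anders's holdings (Sven's stake shrinks), so Anders is the only person who could newly come to control Pellion.
Anders holds 85% of Sable, so Anders controls Sable.
Sable holds 66% of Ironvale, so Anders controls Ironvale.
Neither Anders nor any entity Anders controls holds any voting interest in Pellion.
So before the transaction, Anders does not control Pellion.
After the purchase, Anders's direct stake in Auriga rises to 15% + 43% = 58%, and Sven's stake falls to 7%.
Anders and Sable together hold 58% + 20% = 78% of Auriga, so Anders controls Auriga.
Auriga holds 100% of Cinder, so Anders controls Cinder.
Cinder holds 100% of Pellion, so Anders controls Pellion.
Anders did not control Pellion before and does after, so the clause is triggered.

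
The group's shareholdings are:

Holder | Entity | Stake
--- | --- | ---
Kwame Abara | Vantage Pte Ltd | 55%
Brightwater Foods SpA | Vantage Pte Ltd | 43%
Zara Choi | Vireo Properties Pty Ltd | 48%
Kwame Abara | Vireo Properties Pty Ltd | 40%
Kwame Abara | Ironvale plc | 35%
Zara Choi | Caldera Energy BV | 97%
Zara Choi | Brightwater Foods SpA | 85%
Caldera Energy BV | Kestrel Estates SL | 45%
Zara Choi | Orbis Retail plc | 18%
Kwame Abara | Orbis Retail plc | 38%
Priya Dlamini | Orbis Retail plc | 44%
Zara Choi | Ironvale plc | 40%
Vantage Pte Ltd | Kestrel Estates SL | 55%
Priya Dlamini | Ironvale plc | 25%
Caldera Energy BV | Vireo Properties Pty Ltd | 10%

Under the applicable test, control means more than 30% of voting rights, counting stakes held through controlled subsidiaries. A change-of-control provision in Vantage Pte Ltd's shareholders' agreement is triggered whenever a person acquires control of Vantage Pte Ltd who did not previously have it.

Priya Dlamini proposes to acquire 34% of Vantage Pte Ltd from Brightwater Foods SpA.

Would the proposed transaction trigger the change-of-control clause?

Yes

The purchase adds only to Priya's holdings (Brightwater's stake shrinks), so Priya is the only person who could newly come to control Vantage.
Priya holds 44% of Orbis, so Priya controls Orbis.
Neither Priya nor any entity Priya controls holds any voting interest in Vantage.
So before the transaction, Priya does not control Vantage.
After the purchase, Priya holds 34% of Vantage directly, and Brightwater's stake falls to 9%.
Priya holds 34% of Vantage, so Priya controls Vantage.
Priya did not control Vantage before and does after, so the clause is triggered.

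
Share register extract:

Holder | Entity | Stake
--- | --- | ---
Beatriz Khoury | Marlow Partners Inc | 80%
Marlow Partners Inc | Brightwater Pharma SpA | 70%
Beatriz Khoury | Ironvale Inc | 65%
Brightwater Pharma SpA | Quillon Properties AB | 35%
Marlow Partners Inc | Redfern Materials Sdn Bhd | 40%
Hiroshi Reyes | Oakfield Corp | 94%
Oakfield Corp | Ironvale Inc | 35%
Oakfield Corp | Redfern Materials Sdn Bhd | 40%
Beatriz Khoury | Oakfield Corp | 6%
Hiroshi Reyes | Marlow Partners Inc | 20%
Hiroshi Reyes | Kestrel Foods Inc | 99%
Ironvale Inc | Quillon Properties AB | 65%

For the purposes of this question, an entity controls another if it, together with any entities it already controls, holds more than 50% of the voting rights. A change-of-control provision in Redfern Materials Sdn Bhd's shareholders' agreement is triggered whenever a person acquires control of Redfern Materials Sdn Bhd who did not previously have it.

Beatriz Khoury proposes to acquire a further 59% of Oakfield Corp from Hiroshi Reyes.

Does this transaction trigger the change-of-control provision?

The purchase adds only to Beatriz's holdings (Hiroshi's stake shrinks), so Beatriz is the only person who could newly come to control Redfern.
Beatriz holds 80% of Marlow, so Beatriz controls Marlow.
Marlow holds 70% of Brightwater, so Beatriz controls Brightwater.
Beatriz holds 65% of Ironvale, so Beatriz controls Ironvale.
Brightwater and Ironvale together hold 35% + 65% = 100% of Quillon, so Beatriz controls Quillon.
In Redfern, Beatriz's side holds only 40%, not > 50%.
So before the transaction, Beatriz does not control Redfern.
After the purchase, Beatriz's direct stake in Oakfield rises to 6% + 59% = 65%, and Hiroshi's stake falls to 35%.
Beatriz holds 65% of Oakfield, so Beatriz controls Oakfield.
Marlow and Oakfield together hold 40% + 40% = 80% of Redfern, so Beatriz controls Redfern.
Beatriz did not control Redfern before and does after, so the clause is triggered.

Yes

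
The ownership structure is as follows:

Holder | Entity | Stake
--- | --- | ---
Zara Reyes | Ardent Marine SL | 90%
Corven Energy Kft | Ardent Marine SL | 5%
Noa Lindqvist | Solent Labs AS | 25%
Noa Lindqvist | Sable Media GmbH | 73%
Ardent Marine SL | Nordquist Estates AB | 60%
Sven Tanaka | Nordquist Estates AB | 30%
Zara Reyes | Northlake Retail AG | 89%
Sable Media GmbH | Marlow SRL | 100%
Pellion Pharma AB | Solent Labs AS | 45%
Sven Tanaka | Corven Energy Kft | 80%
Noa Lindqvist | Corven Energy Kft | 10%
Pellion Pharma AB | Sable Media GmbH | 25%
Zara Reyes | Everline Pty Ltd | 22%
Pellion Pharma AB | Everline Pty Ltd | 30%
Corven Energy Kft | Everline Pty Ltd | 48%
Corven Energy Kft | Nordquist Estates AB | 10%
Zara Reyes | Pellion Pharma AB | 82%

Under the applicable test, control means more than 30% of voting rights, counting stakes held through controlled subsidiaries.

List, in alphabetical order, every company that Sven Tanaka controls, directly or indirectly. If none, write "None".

Corven Energy Kft, Everline Pty Ltd, Nordquist Estates AB

Sven holds 80% of Corven, so Sven controls Corven.
Corven holds 48% of Everline, so Sven controls Everline.
Corven and Sven together hold 10% + 30% = 40% of Nordquist, so Sven controls Nordquist.
No other company's threshold is met.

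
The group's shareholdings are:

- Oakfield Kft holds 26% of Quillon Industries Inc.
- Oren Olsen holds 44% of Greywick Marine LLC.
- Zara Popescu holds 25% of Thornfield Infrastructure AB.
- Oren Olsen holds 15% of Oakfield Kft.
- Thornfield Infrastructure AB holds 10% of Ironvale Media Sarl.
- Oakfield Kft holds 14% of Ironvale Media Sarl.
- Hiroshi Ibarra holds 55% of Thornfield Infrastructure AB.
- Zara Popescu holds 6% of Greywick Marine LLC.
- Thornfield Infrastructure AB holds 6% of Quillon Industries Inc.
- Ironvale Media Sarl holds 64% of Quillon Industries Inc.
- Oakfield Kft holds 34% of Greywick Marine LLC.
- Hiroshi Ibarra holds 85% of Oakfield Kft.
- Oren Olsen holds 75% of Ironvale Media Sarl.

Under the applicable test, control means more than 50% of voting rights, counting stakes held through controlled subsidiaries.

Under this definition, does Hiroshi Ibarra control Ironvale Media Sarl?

No

Hiroshi holds 55% of Thornfield, so Hiroshi controls Thornfield.
Hiroshi holds 85% of Oakfield, so Hiroshi controls Oakfield.
In Ironvale, Hiroshi's side holds only 14% + 10% = 24%, not > 50%.
So Hiroshi does not control Ironvale.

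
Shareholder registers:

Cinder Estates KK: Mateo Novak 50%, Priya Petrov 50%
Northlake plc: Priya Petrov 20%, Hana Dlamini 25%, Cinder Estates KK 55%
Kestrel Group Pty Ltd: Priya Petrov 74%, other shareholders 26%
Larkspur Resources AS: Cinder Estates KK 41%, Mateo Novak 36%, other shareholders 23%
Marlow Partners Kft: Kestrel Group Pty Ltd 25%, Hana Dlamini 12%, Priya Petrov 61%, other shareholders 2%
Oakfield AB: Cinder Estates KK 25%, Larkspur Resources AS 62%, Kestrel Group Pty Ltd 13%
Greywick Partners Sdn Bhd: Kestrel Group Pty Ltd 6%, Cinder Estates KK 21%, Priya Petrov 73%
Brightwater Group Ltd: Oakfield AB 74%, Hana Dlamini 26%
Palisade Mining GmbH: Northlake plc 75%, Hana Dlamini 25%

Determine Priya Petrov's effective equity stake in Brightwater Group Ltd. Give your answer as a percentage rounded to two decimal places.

25.77%

Priya reaches Brightwater along 3 paths.
Via Cinder → Oakfield: 50% × 25% × 74% = 9.25%.
Via Cinder → Larkspur → Oakfield: 50% × 41% × 62% × 74% = 9.4054%.
Via Kestrel → Oakfield: 74% × 13% × 74% = 7.1188%.
Total: 9.25% + 9.4054% + 7.1188% = 25.7742%.
Rounded: 25.77%.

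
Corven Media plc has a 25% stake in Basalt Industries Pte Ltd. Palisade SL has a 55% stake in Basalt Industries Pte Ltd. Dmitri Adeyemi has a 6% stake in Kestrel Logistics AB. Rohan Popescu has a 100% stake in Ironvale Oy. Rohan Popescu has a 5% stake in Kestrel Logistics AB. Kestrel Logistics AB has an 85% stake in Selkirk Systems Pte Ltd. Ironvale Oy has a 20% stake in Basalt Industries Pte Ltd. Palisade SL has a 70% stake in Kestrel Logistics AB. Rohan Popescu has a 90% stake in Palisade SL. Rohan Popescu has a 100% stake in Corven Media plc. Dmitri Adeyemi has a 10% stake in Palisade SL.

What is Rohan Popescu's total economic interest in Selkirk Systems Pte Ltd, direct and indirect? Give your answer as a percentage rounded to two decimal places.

Rohan reaches Selkirk along 2 paths.
Via Palisade → Kestrel: 90% × 70% × 85% = 53.55%.
Via Kestrel: 5% × 85% = 4.25%.
Total: 53.55% + 4.25% = 57.8%.
Rounded: 57.80%.

57.80%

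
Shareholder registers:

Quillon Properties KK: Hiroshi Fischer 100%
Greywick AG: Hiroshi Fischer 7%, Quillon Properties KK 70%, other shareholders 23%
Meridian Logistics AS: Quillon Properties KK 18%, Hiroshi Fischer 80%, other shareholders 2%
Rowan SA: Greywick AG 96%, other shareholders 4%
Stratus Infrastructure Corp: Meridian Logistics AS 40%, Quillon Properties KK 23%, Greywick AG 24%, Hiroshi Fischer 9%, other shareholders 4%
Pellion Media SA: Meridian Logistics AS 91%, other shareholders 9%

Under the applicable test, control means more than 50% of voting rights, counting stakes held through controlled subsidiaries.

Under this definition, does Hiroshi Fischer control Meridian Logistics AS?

Yes

Hiroshi holds 100% of Quillon, so Hiroshi controls Quillon.
Quillon and Hiroshi together hold 18% + 80% = 98% of Meridian, so Hiroshi controls Meridian.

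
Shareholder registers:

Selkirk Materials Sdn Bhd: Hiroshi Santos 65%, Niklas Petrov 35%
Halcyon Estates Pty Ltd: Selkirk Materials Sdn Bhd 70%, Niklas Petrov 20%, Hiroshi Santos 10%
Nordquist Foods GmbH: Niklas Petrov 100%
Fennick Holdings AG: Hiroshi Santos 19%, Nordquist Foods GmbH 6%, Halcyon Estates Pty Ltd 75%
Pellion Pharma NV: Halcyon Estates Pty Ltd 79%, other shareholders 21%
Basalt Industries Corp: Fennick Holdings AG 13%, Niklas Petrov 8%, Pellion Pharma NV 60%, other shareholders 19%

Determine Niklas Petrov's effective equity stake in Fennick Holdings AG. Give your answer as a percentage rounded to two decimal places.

Niklas reaches Fennick along 3 paths.
Via Nordquist: 100% × 6% = 6%.
Via Selkirk → Halcyon: 35% × 70% × 75% = 18.375%.
Via Halcyon: 20% × 75% = 15%.
Total: 6% + 18.375% + 15% = 39.375%.
Rounded: 39.38%.

39.38%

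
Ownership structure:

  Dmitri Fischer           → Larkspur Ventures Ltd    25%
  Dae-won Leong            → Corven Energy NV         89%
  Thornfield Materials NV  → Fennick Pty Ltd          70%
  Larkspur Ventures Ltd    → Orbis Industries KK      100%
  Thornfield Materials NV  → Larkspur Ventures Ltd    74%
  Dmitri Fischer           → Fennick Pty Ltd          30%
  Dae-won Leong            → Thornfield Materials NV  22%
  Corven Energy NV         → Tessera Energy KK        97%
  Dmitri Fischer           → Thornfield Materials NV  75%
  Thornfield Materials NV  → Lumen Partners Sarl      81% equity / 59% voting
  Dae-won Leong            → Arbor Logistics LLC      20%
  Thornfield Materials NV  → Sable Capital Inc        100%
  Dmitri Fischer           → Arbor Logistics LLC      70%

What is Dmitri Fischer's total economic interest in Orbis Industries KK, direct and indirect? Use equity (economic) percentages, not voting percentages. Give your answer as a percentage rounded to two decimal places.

80.50%

Dmitri reaches Orbis along 2 paths.
Via Thornfield → Larkspur: 75% × 74% × 100% = 55.5%.
Via Larkspur: 25% × 100% = 25%.
Total: 55.5% + 25% = 80.5%.
Rounded: 80.50%.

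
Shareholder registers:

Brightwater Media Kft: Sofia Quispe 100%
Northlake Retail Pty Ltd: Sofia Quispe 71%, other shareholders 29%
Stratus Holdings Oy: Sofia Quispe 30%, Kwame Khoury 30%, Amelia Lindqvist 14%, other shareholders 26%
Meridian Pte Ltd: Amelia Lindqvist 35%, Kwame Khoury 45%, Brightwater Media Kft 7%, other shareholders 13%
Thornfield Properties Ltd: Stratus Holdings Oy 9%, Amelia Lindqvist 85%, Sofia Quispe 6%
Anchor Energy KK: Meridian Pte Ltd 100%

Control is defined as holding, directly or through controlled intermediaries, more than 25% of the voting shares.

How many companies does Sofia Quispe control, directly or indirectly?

3

Sofia holds 100% of Brightwater, so Sofia controls Brightwater.
Sofia holds 71% of Northlake, so Sofia controls Northlake.
Sofia holds 30% of Stratus, so Sofia controls Stratus.
No other company's threshold is met.
Sofia controls 3 companies.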